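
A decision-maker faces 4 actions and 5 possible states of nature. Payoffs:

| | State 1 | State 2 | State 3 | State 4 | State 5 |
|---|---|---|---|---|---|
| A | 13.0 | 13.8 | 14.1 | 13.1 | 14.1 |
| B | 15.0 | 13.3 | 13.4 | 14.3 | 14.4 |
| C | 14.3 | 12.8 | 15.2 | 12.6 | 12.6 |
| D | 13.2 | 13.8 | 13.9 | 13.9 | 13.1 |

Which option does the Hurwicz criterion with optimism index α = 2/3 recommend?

B

A: 2/3·14.1 + 1/3·13.0 = 206/15
B: 2/3·15.0 + 1/3·13.3 = 433/30
C: 2/3·15.2 + 1/3·12.6 = 43/3
D: 2/3·13.9 + 1/3·13.1 = 409/30
Highest Hurwicz score = 433/30 → B.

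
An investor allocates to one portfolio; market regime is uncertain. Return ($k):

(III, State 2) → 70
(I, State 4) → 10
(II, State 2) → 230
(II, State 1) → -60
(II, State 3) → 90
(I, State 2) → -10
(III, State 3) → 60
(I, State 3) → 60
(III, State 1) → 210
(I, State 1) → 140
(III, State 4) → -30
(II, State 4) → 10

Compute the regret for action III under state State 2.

Best payoff under State 2 is 230.
Regret = 230 − 70 = 160.

160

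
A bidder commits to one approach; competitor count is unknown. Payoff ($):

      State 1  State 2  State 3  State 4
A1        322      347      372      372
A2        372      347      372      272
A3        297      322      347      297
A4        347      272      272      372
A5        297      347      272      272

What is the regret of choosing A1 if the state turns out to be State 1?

50

Best payoff under State 1 is 372.
Regret = 372 − 322 = 50.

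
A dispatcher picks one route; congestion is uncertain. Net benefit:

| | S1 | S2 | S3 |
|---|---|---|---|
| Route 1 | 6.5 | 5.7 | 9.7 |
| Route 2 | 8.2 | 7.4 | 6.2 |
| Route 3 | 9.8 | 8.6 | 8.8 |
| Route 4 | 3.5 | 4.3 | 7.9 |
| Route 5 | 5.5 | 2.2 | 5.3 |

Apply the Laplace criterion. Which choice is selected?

Row averages: Route 1=7.3, Route 2=109/15, Route 3=136/15, Route 4=157/30, Route 5=13/3
Highest average = 136/15 → Route 3.

Route 3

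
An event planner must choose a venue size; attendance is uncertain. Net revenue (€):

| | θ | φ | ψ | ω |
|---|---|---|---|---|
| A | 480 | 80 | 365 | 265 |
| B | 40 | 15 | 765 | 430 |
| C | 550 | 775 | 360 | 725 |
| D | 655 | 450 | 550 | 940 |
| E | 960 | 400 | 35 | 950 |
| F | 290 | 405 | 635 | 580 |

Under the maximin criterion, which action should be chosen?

Row minima: A=80, B=15, C=360, D=450, E=35, F=290
Best worst-case = 450 → D.

D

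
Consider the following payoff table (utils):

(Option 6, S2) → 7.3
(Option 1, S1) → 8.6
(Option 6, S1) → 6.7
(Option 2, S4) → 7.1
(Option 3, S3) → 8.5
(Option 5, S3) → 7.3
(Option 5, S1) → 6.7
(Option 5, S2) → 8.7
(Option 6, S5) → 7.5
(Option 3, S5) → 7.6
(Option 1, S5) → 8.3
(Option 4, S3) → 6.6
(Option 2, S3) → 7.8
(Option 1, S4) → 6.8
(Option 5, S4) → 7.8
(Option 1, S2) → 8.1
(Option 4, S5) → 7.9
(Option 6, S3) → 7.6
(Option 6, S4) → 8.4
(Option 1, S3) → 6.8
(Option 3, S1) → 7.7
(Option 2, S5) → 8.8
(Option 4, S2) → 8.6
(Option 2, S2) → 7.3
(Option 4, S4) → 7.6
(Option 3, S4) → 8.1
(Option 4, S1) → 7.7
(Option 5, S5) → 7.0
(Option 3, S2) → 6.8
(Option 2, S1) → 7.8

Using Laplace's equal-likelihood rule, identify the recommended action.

Option 2

Row averages: Option 1=7.72, Option 2=7.76, Option 3=7.74, Option 4=7.68, Option 5=7.5, Option 6=7.5
Highest average = 7.76 → Option 2.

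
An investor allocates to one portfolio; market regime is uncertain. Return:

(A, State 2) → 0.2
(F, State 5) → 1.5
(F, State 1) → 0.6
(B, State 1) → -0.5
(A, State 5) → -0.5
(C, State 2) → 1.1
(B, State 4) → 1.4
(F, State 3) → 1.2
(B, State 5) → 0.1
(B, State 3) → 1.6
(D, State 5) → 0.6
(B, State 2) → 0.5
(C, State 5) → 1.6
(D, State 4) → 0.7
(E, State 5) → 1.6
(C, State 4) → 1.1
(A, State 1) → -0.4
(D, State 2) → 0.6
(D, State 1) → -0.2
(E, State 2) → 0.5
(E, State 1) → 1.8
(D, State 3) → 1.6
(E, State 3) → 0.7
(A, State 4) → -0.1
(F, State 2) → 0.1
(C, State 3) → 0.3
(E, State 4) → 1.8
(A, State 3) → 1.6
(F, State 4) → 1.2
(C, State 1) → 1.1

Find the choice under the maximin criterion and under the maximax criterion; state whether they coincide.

Row minima: A=-0.5, B=-0.5, C=0.3, D=-0.2, E=0.5, F=0.1
Best worst-case = 0.5 → E.
Row maxima: A=1.6, B=1.6, C=1.6, D=1.6, E=1.8, F=1.5
Best best-case = 1.8 → E.

maximin → E; maximax → E (agree)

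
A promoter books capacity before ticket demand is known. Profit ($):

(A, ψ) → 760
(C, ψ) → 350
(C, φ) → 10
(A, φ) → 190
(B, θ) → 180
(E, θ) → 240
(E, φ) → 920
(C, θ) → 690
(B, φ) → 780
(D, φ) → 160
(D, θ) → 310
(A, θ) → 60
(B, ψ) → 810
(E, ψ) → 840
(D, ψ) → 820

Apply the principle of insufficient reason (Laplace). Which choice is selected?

Row averages: A=1010/3, B=590, C=350, D=430, E=2000/3
Highest average = 2000/3 → E.

E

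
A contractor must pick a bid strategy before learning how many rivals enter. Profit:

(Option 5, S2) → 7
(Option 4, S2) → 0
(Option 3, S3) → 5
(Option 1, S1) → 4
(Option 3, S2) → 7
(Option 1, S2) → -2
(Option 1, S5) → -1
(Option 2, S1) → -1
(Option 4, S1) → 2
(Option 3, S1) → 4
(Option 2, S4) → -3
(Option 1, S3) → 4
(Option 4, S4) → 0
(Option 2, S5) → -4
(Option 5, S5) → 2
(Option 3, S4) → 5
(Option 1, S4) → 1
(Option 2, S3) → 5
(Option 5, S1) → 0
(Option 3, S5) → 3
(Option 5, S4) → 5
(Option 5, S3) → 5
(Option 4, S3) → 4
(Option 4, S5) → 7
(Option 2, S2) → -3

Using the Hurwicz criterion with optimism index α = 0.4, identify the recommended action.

Option 3

Option 1: 0.4·4 + 0.6·(-2) = 0.4
Option 2: 0.4·5 + 0.6·(-4) = -0.4
Option 3: 0.4·7 + 0.6·3 = 4.6
Option 4: 0.4·7 + 0.6·0 = 2.8
Option 5: 0.4·7 + 0.6·0 = 2.8
Highest Hurwicz score = 4.6 → Option 3.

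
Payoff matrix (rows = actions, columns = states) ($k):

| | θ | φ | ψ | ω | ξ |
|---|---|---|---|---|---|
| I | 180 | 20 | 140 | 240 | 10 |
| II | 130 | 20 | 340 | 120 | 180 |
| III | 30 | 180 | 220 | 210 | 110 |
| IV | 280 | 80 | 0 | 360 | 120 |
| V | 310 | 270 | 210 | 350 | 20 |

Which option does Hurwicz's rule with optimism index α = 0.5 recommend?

I: 0.5·240 + 0.5·10 = 125
II: 0.5·340 + 0.5·20 = 180
III: 0.5·220 + 0.5·30 = 125
IV: 0.5·360 + 0.5·0 = 180
V: 0.5·350 + 0.5·20 = 185
Highest Hurwicz score = 185 → V.

V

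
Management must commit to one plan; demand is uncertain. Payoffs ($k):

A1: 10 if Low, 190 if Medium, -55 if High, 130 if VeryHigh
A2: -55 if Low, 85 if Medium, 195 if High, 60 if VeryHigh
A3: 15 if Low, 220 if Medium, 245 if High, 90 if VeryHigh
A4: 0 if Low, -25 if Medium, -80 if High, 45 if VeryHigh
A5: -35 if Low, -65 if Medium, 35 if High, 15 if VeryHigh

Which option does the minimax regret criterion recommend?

A3

Column bests: Low=15, Medium=220, High=245, VeryHigh=130.
A1 regrets: 5, 30, 300, 0 → max 300
A2 regrets: 70, 135, 50, 70 → max 135
A3 regrets: 0, 0, 0, 40 → max 40
A4 regrets: 15, 245, 325, 85 → max 325
A5 regrets: 50, 285, 210, 115 → max 285
Smallest max regret = 40 → A3.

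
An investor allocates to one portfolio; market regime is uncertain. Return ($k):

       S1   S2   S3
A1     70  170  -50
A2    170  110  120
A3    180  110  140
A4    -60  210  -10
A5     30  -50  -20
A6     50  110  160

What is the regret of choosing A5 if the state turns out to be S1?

150

Best payoff under S1 is 180.
Regret = 180 − 30 = 150.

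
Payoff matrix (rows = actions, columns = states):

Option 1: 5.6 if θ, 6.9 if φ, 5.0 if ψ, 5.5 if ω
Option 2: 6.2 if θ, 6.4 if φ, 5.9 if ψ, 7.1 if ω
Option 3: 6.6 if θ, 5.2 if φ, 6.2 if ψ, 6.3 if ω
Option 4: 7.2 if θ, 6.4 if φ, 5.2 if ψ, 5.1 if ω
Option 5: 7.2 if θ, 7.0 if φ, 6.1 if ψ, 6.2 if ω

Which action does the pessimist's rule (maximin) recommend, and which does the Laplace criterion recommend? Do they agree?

Row minima: Option 1=5.0, Option 2=5.9, Option 3=5.2, Option 4=5.1, Option 5=6.1
Best worst-case = 6.1 → Option 5.
Row averages: Option 1=5.75, Option 2=6.4, Option 3=6.075, Option 4=5.975, Option 5=6.625
Highest average = 6.625 → Option 5.

maximin → Option 5; laplace → Option 5 (agree)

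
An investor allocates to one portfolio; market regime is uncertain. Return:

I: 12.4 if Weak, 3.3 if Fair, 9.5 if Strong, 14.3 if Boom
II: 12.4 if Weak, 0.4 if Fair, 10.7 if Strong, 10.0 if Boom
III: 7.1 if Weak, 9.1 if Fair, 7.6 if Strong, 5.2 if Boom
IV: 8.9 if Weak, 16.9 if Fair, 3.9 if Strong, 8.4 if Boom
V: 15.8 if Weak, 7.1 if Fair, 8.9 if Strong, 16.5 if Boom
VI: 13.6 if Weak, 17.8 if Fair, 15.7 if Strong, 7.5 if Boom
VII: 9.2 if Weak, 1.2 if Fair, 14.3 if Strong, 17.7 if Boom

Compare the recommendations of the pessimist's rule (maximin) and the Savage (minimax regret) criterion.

Row minima: I=3.3, II=0.4, III=5.2, IV=3.9, V=7.1, VI=7.5, VII=1.2
Best worst-case = 7.5 → VI.
Column bests: Weak=15.8, Fair=17.8, Strong=15.7, Boom=17.7.
I regrets: 3.4, 14.5, 6.2, 3.4 → max 14.5
II regrets: 3.4, 17.4, 5.0, 7.7 → max 17.4
III regrets: 8.7, 8.7, 8.1, 12.5 → max 12.5
IV regrets: 6.9, 0.9, 11.8, 9.3 → max 11.8
V regrets: 0.0, 10.7, 6.8, 1.2 → max 10.7
VI regrets: 2.2, 0.0, 0.0, 10.2 → max 10.2
VII regrets: 6.6, 16.6, 1.4, 0.0 → max 16.6
Smallest max regret = 10.2 → VI.

maximin → VI; minimax regret → VI (agree)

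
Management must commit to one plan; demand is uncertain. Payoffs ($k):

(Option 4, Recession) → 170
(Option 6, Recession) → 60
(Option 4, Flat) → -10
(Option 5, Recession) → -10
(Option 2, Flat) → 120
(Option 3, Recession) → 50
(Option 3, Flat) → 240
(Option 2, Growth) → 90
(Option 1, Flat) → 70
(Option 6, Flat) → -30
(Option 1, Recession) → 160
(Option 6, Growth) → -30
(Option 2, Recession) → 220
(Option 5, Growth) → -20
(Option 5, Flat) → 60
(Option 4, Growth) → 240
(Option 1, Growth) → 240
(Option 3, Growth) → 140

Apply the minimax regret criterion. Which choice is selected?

Column bests: Recession=220, Flat=240, Growth=240.
Option 1 regrets: 60, 170, 0 → max 170
Option 2 regrets: 0, 120, 150 → max 150
Option 3 regrets: 170, 0, 100 → max 170
Option 4 regrets: 50, 250, 0 → max 250
Option 5 regrets: 230, 180, 260 → max 260
Option 6 regrets: 160, 270, 270 → max 270
Smallest max regret = 150 → Option 2.

Option 2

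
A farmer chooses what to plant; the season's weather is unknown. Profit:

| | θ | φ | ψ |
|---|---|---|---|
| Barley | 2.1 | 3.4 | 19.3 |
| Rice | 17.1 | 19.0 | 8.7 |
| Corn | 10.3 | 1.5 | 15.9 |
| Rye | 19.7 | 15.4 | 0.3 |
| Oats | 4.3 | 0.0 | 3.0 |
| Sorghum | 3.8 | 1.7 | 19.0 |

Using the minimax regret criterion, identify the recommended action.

Rice

Column bests: θ=19.7, φ=19.0, ψ=19.3.
Barley regrets: 17.6, 15.6, 0.0 → max 17.6
Rice regrets: 2.6, 0.0, 10.6 → max 10.6
Corn regrets: 9.4, 17.5, 3.4 → max 17.5
Rye regrets: 0.0, 3.6, 19.0 → max 19.0
Oats regrets: 15.4, 19.0, 16.3 → max 19.0
Sorghum regrets: 15.9, 17.3, 0.3 → max 17.3
Smallest max regret = 10.6 → Rice.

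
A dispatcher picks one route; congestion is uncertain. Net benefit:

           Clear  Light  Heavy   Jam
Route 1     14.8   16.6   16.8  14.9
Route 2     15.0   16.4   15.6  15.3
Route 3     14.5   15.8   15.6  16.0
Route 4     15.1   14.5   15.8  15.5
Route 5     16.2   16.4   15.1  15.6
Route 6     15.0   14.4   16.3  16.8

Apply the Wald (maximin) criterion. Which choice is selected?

Route 5

Row minima: Route 1=14.8, Route 2=15.0, Route 3=14.5, Route 4=14.5, Route 5=15.1, Route 6=14.4
Best worst-case = 15.1 → Route 5.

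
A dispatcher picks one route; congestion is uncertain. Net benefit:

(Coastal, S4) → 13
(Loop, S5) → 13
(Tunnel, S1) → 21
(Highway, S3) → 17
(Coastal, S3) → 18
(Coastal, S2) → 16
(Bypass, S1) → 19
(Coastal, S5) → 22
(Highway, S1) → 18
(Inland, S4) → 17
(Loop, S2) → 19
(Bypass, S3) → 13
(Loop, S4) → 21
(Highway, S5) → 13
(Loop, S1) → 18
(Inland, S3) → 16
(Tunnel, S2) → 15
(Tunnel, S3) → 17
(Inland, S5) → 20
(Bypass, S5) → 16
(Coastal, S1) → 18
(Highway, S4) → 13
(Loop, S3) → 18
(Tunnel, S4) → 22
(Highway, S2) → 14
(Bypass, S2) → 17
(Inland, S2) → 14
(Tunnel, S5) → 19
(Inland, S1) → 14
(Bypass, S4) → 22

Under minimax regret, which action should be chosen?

Tunnel

Column bests: S1=21, S2=19, S3=18, S4=22, S5=22.
Tunnel regrets: 0, 4, 1, 0, 3 → max 4
Bypass regrets: 2, 2, 5, 0, 6 → max 6
Loop regrets: 3, 0, 0, 1, 9 → max 9
Coastal regrets: 3, 3, 0, 9, 0 → max 9
Highway regrets: 3, 5, 1, 9, 9 → max 9
Inland regrets: 7, 5, 2, 5, 2 → max 7
Smallest max regret = 4 → Tunnel.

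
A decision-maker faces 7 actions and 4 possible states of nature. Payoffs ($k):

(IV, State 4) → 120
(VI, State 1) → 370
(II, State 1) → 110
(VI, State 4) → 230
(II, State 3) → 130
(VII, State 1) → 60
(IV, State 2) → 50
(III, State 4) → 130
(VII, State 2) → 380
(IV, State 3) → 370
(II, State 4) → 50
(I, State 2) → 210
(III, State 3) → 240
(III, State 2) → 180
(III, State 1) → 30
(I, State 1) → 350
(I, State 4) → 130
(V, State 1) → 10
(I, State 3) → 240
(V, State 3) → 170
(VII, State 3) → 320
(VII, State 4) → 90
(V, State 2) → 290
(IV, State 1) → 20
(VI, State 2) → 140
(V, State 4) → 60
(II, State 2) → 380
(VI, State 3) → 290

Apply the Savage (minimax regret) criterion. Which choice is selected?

Column bests: State 1=370, State 2=380, State 3=370, State 4=230.
I regrets: 20, 170, 130, 100 → max 170
II regrets: 260, 0, 240, 180 → max 260
III regrets: 340, 200, 130, 100 → max 340
IV regrets: 350, 330, 0, 110 → max 350
V regrets: 360, 90, 200, 170 → max 360
VI regrets: 0, 240, 80, 0 → max 240
VII regrets: 310, 0, 50, 140 → max 310
Smallest max regret = 170 → I.

I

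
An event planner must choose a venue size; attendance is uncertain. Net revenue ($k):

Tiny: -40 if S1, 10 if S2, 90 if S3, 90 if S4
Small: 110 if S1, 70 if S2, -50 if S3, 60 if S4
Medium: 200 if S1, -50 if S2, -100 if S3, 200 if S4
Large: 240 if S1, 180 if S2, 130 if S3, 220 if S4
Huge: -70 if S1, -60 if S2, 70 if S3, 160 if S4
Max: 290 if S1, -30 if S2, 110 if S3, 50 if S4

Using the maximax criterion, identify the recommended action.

Row maxima: Tiny=90, Small=110, Medium=200, Large=240, Huge=160, Max=290
Best best-case = 290 → Max.

Max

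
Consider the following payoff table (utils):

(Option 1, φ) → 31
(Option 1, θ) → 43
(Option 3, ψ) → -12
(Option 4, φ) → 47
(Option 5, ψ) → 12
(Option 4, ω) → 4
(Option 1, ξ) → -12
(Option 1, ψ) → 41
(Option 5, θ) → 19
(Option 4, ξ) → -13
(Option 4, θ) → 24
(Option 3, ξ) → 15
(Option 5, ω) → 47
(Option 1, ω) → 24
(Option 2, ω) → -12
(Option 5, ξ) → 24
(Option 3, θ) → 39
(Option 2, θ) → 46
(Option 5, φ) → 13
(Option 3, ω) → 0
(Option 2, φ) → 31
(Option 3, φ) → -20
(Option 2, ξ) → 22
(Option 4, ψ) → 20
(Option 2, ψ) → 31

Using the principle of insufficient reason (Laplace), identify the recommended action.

Row averages: Option 1=25.4, Option 2=23.6, Option 3=4.4, Option 4=16.4, Option 5=23
Highest average = 25.4 → Option 1.

Option 1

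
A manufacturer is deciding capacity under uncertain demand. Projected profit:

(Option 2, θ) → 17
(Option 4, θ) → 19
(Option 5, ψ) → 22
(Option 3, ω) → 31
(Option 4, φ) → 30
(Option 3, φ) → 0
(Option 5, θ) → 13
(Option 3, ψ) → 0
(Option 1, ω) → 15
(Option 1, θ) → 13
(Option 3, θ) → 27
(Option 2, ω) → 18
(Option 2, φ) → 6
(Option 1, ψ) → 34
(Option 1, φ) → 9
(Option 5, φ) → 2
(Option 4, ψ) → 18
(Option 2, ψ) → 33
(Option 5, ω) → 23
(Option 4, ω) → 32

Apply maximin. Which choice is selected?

Row minima: Option 1=9, Option 2=6, Option 3=0, Option 4=18, Option 5=2
Best worst-case = 18 → Option 4.

Option 4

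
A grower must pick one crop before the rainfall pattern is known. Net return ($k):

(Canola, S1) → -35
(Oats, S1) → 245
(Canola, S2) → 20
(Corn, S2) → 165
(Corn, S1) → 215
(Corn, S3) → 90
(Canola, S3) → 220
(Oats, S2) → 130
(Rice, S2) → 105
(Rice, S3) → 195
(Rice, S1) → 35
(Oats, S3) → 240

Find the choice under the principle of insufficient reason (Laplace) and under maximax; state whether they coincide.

laplace → Oats; maximax → Oats (agree)

Row averages: Corn=470/3, Rice=335/3, Oats=205, Canola=205/3
Highest average = 205 → Oats.
Row maxima: Corn=215, Rice=195, Oats=245, Canola=220
Best best-case = 245 → Oats.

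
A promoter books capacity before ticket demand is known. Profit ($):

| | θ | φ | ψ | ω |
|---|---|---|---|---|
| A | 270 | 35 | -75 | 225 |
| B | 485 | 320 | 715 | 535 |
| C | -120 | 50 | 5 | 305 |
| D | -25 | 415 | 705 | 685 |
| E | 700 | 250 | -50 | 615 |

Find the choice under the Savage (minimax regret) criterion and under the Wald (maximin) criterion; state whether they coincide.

Column bests: θ=700, φ=415, ψ=715, ω=685.
A regrets: 430, 380, 790, 460 → max 790
B regrets: 215, 95, 0, 150 → max 215
C regrets: 820, 365, 710, 380 → max 820
D regrets: 725, 0, 10, 0 → max 725
E regrets: 0, 165, 765, 70 → max 765
Smallest max regret = 215 → B.
Row minima: A=-75, B=320, C=-120, D=-25, E=-50
Best worst-case = 320 → B.

minimax regret → B; maximin → B (agree)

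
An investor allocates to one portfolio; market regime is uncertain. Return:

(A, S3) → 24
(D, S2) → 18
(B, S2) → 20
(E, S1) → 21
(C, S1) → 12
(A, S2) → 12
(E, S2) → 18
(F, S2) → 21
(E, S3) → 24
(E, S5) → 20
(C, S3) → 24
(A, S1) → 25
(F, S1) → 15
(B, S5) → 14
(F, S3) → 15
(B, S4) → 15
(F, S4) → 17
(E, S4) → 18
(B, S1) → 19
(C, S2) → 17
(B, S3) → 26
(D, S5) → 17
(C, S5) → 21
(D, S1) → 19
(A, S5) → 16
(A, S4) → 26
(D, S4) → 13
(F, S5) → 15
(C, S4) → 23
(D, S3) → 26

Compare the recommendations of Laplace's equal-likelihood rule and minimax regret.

Row averages: A=20.6, B=18.8, C=19.4, D=18.6, E=20.2, F=16.6
Highest average = 20.6 → A.
Column bests: S1=25, S2=21, S3=26, S4=26, S5=21.
A regrets: 0, 9, 2, 0, 5 → max 9
B regrets: 6, 1, 0, 11, 7 → max 11
C regrets: 13, 4, 2, 3, 0 → max 13
D regrets: 6, 3, 0, 13, 4 → max 13
E regrets: 4, 3, 2, 8, 1 → max 8
F regrets: 10, 0, 11, 9, 6 → max 11
Smallest max regret = 8 → E.

laplace → A; minimax regret → E (disagree)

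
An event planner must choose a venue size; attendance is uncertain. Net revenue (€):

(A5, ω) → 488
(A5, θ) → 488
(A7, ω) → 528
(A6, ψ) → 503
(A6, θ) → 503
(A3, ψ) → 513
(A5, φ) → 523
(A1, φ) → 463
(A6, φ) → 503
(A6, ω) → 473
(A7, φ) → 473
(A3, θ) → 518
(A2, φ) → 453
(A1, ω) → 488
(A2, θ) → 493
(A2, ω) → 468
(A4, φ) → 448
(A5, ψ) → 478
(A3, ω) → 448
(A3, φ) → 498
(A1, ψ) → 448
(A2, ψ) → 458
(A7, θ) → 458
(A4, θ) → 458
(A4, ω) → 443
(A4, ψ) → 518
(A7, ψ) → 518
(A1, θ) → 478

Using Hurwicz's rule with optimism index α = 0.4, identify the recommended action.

A1: 0.4·488 + 0.6·448 = 464
A2: 0.4·493 + 0.6·453 = 469
A3: 0.4·518 + 0.6·448 = 476
A4: 0.4·518 + 0.6·443 = 473
A5: 0.4·523 + 0.6·478 = 496
A6: 0.4·503 + 0.6·473 = 485
A7: 0.4·528 + 0.6·458 = 486
Highest Hurwicz score = 496 → A5.

A5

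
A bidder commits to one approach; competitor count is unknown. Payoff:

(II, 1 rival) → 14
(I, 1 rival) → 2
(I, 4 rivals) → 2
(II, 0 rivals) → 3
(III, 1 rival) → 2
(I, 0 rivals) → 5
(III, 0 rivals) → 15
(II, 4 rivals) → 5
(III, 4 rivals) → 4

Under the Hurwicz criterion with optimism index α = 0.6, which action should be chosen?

III

I: 0.6·5 + 0.4·2 = 3.8
II: 0.6·14 + 0.4·3 = 9.6
III: 0.6·15 + 0.4·2 = 9.8
Highest Hurwicz score = 9.8 → III.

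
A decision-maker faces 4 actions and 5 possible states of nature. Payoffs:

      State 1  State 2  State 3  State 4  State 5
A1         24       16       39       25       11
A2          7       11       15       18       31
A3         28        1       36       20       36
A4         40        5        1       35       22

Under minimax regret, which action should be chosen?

Column bests: State 1=40, State 2=16, State 3=39, State 4=35, State 5=36.
A1 regrets: 16, 0, 0, 10, 25 → max 25
A2 regrets: 33, 5, 24, 17, 5 → max 33
A3 regrets: 12, 15, 3, 15, 0 → max 15
A4 regrets: 0, 11, 38, 0, 14 → max 38
Smallest max regret = 15 → A3.

A3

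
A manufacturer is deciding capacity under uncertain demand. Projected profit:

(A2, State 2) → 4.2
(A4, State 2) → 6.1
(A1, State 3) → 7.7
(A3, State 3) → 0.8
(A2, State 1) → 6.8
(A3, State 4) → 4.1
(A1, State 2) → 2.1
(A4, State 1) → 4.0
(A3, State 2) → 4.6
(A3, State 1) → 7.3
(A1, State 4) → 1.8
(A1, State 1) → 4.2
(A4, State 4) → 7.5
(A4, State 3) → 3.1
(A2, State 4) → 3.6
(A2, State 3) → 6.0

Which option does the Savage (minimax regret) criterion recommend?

Column bests: State 1=7.3, State 2=6.1, State 3=7.7, State 4=7.5.
A1 regrets: 3.1, 4.0, 0.0, 5.7 → max 5.7
A2 regrets: 0.5, 1.9, 1.7, 3.9 → max 3.9
A3 regrets: 0.0, 1.5, 6.9, 3.4 → max 6.9
A4 regrets: 3.3, 0.0, 4.6, 0.0 → max 4.6
Smallest max regret = 3.9 → A2.

A2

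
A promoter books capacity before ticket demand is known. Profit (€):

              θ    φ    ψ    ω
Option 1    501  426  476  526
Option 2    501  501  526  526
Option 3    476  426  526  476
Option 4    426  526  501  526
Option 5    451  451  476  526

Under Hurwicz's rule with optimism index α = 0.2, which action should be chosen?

Option 1: 0.2·526 + 0.8·426 = 446
Option 2: 0.2·526 + 0.8·501 = 506
Option 3: 0.2·526 + 0.8·426 = 446
Option 4: 0.2·526 + 0.8·426 = 446
Option 5: 0.2·526 + 0.8·451 = 466
Highest Hurwicz score = 506 → Option 2.

Option 2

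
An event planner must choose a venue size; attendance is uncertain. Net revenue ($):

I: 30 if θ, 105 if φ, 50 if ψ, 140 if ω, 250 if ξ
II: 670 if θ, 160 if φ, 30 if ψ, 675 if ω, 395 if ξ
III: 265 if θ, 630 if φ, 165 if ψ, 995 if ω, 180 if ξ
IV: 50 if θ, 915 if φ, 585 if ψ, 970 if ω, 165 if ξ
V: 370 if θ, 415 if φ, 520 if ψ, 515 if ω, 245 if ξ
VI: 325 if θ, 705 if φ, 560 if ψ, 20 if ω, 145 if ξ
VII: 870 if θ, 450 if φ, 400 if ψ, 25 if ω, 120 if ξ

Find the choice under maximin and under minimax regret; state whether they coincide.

Row minima: I=30, II=30, III=165, IV=50, V=245, VI=20, VII=25
Best worst-case = 245 → V.
Column bests: θ=870, φ=915, ψ=585, ω=995, ξ=395.
I regrets: 840, 810, 535, 855, 145 → max 855
II regrets: 200, 755, 555, 320, 0 → max 755
III regrets: 605, 285, 420, 0, 215 → max 605
IV regrets: 820, 0, 0, 25, 230 → max 820
V regrets: 500, 500, 65, 480, 150 → max 500
VI regrets: 545, 210, 25, 975, 250 → max 975
VII regrets: 0, 465, 185, 970, 275 → max 970
Smallest max regret = 500 → V.

maximin → V; minimax regret → V (agree)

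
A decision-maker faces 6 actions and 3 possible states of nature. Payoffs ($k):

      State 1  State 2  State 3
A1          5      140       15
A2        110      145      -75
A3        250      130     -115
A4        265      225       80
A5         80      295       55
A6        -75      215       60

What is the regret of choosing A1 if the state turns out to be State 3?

65

Best payoff under State 3 is 80.
Regret = 80 − 15 = 65.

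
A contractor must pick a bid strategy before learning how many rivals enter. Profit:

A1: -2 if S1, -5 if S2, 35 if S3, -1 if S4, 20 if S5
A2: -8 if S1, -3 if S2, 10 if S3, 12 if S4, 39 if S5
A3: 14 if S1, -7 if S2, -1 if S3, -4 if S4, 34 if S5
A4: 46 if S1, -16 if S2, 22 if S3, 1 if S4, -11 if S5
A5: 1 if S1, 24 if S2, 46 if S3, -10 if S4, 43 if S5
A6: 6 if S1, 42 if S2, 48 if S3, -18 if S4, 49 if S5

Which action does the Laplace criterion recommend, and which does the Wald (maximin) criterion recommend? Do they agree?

Row averages: A1=9.4, A2=10, A3=7.2, A4=8.4, A5=20.8, A6=25.4
Highest average = 25.4 → A6.
Row minima: A1=-5, A2=-8, A3=-7, A4=-16, A5=-10, A6=-18
Best worst-case = -5 → A1.

laplace → A6; maximin → A1 (disagree)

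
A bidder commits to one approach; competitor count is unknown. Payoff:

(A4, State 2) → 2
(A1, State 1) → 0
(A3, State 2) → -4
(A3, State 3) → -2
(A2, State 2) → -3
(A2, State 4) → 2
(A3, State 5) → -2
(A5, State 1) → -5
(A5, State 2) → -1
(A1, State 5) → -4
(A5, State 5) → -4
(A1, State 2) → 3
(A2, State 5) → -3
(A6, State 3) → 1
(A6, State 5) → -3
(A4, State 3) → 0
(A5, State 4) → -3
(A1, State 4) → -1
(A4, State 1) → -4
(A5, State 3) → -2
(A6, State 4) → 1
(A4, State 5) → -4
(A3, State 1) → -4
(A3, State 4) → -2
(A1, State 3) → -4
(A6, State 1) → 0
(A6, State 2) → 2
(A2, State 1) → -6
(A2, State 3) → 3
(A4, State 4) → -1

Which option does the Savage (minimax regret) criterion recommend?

Column bests: State 1=0, State 2=3, State 3=3, State 4=2, State 5=-2.
A1 regrets: 0, 0, 7, 3, 2 → max 7
A2 regrets: 6, 6, 0, 0, 1 → max 6
A3 regrets: 4, 7, 5, 4, 0 → max 7
A4 regrets: 4, 1, 3, 3, 2 → max 4
A5 regrets: 5, 4, 5, 5, 2 → max 5
A6 regrets: 0, 1, 2, 1, 1 → max 2
Smallest max regret = 2 → A6.

A6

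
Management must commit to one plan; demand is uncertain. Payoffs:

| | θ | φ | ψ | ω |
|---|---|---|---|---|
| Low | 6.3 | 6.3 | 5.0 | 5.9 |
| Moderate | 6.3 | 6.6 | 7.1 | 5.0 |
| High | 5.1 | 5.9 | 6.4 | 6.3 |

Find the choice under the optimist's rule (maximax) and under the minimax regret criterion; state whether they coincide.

Row maxima: Low=6.3, Moderate=7.1, High=6.4
Best best-case = 7.1 → Moderate.
Column bests: θ=6.3, φ=6.6, ψ=7.1, ω=6.3.
Low regrets: 0.0, 0.3, 2.1, 0.4 → max 2.1
Moderate regrets: 0.0, 0.0, 0.0, 1.3 → max 1.3
High regrets: 1.2, 0.7, 0.7, 0.0 → max 1.2
Smallest max regret = 1.2 → High.

maximax → Moderate; minimax regret → High (disagree)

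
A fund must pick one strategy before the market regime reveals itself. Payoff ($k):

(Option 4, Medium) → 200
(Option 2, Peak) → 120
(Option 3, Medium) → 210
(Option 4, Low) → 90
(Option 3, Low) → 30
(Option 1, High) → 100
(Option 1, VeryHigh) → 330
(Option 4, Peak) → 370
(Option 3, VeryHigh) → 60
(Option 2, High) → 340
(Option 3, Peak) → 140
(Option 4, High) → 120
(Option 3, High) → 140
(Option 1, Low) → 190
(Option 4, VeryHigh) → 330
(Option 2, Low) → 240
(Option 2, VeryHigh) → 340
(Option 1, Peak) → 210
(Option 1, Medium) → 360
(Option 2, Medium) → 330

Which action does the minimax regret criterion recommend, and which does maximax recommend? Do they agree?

minimax regret → Option 4; maximax → Option 4 (agree)

Column bests: Low=240, Medium=360, High=340, VeryHigh=340, Peak=370.
Option 1 regrets: 50, 0, 240, 10, 160 → max 240
Option 2 regrets: 0, 30, 0, 0, 250 → max 250
Option 3 regrets: 210, 150, 200, 280, 230 → max 280
Option 4 regrets: 150, 160, 220, 10, 0 → max 220
Smallest max regret = 220 → Option 4.
Row maxima: Option 1=360, Option 2=340, Option 3=210, Option 4=370
Best best-case = 370 → Option 4.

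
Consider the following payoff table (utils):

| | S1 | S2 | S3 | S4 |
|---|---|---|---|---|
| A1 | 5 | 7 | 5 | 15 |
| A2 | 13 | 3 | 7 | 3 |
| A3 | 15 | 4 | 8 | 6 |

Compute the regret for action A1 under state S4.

0

Best payoff under S4 is 15.
Regret = 15 − 15 = 0.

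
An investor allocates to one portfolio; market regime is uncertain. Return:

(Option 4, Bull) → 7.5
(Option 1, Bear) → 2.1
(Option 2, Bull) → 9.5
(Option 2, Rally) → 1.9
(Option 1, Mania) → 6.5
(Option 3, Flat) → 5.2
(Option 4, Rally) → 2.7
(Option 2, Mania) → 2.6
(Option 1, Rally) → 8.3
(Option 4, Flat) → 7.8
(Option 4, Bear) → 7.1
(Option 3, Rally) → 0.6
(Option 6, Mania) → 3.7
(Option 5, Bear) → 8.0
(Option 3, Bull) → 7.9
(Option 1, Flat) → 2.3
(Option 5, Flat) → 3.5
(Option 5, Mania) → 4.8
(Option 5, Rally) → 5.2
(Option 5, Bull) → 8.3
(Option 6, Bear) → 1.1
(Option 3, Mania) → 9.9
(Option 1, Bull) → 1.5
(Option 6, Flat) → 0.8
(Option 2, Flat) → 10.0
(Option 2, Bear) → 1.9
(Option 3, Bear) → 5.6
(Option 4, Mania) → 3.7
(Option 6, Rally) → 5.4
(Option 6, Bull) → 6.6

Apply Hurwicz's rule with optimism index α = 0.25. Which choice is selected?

Option 1: 0.25·8.3 + 0.75·1.5 = 3.2
Option 2: 0.25·10.0 + 0.75·1.9 = 3.925
Option 3: 0.25·9.9 + 0.75·0.6 = 2.925
Option 4: 0.25·7.8 + 0.75·2.7 = 3.975
Option 5: 0.25·8.3 + 0.75·3.5 = 4.7
Option 6: 0.25·6.6 + 0.75·0.8 = 2.25
Highest Hurwicz score = 4.7 → Option 5.

Option 5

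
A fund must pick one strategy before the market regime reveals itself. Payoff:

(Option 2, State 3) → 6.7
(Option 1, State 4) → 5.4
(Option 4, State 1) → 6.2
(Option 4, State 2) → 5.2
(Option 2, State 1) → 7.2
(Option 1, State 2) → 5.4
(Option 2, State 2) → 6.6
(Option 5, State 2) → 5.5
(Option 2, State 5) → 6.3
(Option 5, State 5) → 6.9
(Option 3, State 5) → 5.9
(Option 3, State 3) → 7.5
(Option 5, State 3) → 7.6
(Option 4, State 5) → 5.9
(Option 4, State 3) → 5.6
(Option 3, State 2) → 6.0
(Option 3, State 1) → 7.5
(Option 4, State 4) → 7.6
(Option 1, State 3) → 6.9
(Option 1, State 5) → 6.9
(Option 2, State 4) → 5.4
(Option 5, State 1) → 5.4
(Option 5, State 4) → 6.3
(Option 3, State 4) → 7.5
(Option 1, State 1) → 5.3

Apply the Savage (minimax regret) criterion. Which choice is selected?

Option 3

Column bests: State 1=7.5, State 2=6.6, State 3=7.6, State 4=7.6, State 5=6.9.
Option 1 regrets: 2.2, 1.2, 0.7, 2.2, 0.0 → max 2.2
Option 2 regrets: 0.3, 0.0, 0.9, 2.2, 0.6 → max 2.2
Option 3 regrets: 0.0, 0.6, 0.1, 0.1, 1.0 → max 1.0
Option 4 regrets: 1.3, 1.4, 2.0, 0.0, 1.0 → max 2.0
Option 5 regrets: 2.1, 1.1, 0.0, 1.3, 0.0 → max 2.1
Smallest max regret = 1.0 → Option 3.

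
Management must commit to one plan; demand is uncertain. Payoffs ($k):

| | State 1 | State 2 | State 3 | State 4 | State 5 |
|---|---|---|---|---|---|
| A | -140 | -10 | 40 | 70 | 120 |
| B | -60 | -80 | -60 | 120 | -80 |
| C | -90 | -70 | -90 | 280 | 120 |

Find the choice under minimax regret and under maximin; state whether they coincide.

minimax regret → C; maximin → B (disagree)

Column bests: State 1=-60, State 2=-10, State 3=40, State 4=280, State 5=120.
A regrets: 80, 0, 0, 210, 0 → max 210
B regrets: 0, 70, 100, 160, 200 → max 200
C regrets: 30, 60, 130, 0, 0 → max 130
Smallest max regret = 130 → C.
Row minima: A=-140, B=-80, C=-90
Best worst-case = -80 → B.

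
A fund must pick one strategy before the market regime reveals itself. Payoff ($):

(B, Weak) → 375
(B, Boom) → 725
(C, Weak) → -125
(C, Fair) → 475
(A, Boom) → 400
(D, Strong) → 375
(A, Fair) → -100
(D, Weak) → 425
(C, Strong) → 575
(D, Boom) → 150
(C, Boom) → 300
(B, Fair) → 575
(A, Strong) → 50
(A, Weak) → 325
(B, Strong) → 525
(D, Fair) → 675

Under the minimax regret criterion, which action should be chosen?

Column bests: Weak=425, Fair=675, Strong=575, Boom=725.
A regrets: 100, 775, 525, 325 → max 775
B regrets: 50, 100, 50, 0 → max 100
C regrets: 550, 200, 0, 425 → max 550
D regrets: 0, 0, 200, 575 → max 575
Smallest max regret = 100 → B.

B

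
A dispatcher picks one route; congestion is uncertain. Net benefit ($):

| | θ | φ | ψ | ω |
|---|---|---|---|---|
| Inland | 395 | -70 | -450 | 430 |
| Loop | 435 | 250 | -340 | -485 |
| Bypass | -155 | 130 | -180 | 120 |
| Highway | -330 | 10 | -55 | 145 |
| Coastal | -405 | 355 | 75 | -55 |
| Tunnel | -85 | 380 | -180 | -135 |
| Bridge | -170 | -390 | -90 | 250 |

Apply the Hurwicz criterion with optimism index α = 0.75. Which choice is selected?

Tunnel

Inland: 0.75·430 + 0.25·(-450) = 210
Loop: 0.75·435 + 0.25·(-485) = 205
Bypass: 0.75·130 + 0.25·(-180) = 52.5
Highway: 0.75·145 + 0.25·(-330) = 26.25
Coastal: 0.75·355 + 0.25·(-405) = 165
Tunnel: 0.75·380 + 0.25·(-180) = 240
Bridge: 0.75·250 + 0.25·(-390) = 90
Highest Hurwicz score = 240 → Tunnel.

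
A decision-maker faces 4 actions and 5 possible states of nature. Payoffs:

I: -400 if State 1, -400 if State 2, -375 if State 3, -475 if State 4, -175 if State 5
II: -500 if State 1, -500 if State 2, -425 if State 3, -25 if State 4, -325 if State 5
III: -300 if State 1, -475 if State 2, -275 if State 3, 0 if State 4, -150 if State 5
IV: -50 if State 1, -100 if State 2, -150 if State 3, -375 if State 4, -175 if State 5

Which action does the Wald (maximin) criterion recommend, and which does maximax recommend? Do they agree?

Row minima: I=-475, II=-500, III=-475, IV=-375
Best worst-case = -375 → IV.
Row maxima: I=-175, II=-25, III=0, IV=-50
Best best-case = 0 → III.

maximin → IV; maximax → III (disagree)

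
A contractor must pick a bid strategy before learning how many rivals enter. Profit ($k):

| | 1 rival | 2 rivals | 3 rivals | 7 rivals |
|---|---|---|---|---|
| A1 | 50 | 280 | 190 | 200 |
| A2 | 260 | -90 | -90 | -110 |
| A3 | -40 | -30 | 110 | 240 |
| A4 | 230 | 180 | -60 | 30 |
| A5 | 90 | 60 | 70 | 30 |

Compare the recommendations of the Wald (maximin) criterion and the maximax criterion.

maximin → A1; maximax → A1 (agree)

Row minima: A1=50, A2=-110, A3=-40, A4=-60, A5=30
Best worst-case = 50 → A1.
Row maxima: A1=280, A2=260, A3=240, A4=230, A5=90
Best best-case = 280 → A1.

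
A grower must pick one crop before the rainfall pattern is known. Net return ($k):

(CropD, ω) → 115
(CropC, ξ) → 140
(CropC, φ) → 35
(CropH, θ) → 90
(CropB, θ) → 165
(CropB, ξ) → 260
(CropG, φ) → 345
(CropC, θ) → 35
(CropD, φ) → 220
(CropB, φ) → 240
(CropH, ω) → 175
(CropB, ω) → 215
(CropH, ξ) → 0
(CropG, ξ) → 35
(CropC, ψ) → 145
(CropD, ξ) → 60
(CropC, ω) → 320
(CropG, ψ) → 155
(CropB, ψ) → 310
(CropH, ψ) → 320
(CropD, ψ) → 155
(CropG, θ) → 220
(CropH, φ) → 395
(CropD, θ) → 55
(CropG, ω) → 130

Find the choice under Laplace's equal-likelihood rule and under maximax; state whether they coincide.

Row averages: CropG=177, CropB=238, CropH=196, CropC=135, CropD=121
Highest average = 238 → CropB.
Row maxima: CropG=345, CropB=310, CropH=395, CropC=320, CropD=220
Best best-case = 395 → CropH.

laplace → CropB; maximax → CropH (disagree)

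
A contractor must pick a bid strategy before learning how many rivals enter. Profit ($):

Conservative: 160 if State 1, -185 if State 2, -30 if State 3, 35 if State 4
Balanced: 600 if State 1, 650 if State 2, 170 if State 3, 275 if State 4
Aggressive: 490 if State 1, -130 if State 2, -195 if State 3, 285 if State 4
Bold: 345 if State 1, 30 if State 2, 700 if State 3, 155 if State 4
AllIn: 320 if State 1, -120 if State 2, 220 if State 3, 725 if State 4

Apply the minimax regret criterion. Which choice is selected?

Column bests: State 1=600, State 2=650, State 3=700, State 4=725.
Conservative regrets: 440, 835, 730, 690 → max 835
Balanced regrets: 0, 0, 530, 450 → max 530
Aggressive regrets: 110, 780, 895, 440 → max 895
Bold regrets: 255, 620, 0, 570 → max 620
AllIn regrets: 280, 770, 480, 0 → max 770
Smallest max regret = 530 → Balanced.

Balanced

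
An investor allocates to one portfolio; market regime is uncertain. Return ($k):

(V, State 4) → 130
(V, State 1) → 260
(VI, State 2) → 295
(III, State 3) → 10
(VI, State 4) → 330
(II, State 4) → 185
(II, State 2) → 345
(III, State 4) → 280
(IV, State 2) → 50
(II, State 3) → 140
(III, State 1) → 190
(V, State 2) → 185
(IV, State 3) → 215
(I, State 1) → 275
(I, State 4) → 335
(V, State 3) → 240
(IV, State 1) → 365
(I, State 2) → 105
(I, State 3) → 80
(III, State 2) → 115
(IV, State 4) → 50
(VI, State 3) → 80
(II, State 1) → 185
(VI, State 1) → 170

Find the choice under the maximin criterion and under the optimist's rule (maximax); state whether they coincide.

maximin → II; maximax → IV (disagree)

Row minima: I=80, II=140, III=10, IV=50, V=130, VI=80
Best worst-case = 140 → II.
Row maxima: I=335, II=345, III=280, IV=365, V=260, VI=330
Best best-case = 365 → IV.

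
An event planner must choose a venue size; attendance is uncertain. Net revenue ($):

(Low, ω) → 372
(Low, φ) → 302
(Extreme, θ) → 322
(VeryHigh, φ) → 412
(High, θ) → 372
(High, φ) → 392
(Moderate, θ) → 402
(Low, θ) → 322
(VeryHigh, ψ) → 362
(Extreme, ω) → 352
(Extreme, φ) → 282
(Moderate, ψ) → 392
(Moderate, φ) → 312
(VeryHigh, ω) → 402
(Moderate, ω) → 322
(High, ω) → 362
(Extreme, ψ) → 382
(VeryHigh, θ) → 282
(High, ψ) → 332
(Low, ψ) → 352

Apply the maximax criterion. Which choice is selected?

VeryHigh

Row maxima: Low=372, Moderate=402, High=392, VeryHigh=412, Extreme=382
Best best-case = 412 → VeryHigh.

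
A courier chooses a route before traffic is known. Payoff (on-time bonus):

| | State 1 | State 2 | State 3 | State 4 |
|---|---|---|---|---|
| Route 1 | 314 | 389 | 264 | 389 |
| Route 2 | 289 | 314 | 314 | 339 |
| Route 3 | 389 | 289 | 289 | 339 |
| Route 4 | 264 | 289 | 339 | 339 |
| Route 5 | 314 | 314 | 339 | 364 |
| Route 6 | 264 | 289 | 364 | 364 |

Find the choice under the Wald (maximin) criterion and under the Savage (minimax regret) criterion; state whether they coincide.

Row minima: Route 1=264, Route 2=289, Route 3=289, Route 4=264, Route 5=314, Route 6=264
Best worst-case = 314 → Route 5.
Column bests: State 1=389, State 2=389, State 3=364, State 4=389.
Route 1 regrets: 75, 0, 100, 0 → max 100
Route 2 regrets: 100, 75, 50, 50 → max 100
Route 3 regrets: 0, 100, 75, 50 → max 100
Route 4 regrets: 125, 100, 25, 50 → max 125
Route 5 regrets: 75, 75, 25, 25 → max 75
Route 6 regrets: 125, 100, 0, 25 → max 125
Smallest max regret = 75 → Route 5.

maximin → Route 5; minimax regret → Route 5 (agree)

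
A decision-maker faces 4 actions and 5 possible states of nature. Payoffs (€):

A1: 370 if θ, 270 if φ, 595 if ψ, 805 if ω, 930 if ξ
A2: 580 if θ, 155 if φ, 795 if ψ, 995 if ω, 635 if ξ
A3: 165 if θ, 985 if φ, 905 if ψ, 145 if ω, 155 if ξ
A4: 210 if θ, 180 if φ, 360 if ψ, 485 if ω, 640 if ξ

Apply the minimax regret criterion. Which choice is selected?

A1

Column bests: θ=580, φ=985, ψ=905, ω=995, ξ=930.
A1 regrets: 210, 715, 310, 190, 0 → max 715
A2 regrets: 0, 830, 110, 0, 295 → max 830
A3 regrets: 415, 0, 0, 850, 775 → max 850
A4 regrets: 370, 805, 545, 510, 290 → max 805
Smallest max regret = 715 → A1.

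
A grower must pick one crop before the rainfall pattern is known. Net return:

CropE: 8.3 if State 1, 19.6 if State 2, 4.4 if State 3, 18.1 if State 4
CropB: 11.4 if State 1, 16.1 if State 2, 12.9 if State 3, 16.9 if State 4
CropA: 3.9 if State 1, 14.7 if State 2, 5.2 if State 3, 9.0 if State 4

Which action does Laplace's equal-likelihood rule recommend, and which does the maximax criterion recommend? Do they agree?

laplace → CropB; maximax → CropE (disagree)

Row averages: CropE=12.6, CropB=14.325, CropA=8.2
Highest average = 14.325 → CropB.
Row maxima: CropE=19.6, CropB=16.9, CropA=14.7
Best best-case = 19.6 → CropE.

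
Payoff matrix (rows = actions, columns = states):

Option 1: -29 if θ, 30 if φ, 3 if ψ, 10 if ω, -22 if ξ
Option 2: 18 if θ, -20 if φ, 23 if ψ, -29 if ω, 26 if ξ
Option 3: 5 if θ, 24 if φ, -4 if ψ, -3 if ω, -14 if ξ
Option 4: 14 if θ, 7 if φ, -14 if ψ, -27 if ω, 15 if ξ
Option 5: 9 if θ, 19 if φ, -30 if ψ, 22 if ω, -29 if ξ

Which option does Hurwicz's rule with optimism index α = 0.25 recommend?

Option 1: 0.25·30 + 0.75·(-29) = -14.25
Option 2: 0.25·26 + 0.75·(-29) = -15.25
Option 3: 0.25·24 + 0.75·(-14) = -4.5
Option 4: 0.25·15 + 0.75·(-27) = -16.5
Option 5: 0.25·22 + 0.75·(-30) = -17
Highest Hurwicz score = -4.5 → Option 3.

Option 3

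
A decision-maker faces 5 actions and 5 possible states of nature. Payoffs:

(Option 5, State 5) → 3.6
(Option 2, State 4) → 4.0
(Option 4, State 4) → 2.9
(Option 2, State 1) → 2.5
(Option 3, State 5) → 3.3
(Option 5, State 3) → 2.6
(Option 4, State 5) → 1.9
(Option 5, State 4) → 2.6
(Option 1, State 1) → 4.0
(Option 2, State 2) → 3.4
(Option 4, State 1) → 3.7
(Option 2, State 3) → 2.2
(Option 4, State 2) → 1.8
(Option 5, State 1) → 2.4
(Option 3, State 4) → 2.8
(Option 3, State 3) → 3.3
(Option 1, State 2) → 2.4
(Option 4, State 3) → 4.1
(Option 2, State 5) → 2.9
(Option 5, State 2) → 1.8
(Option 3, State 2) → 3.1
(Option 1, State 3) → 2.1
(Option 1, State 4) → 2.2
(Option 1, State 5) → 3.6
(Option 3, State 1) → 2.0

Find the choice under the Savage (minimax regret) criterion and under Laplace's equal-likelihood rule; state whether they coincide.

Column bests: State 1=4.0, State 2=3.4, State 3=4.1, State 4=4.0, State 5=3.6.
Option 1 regrets: 0.0, 1.0, 2.0, 1.8, 0.0 → max 2.0
Option 2 regrets: 1.5, 0.0, 1.9, 0.0, 0.7 → max 1.9
Option 3 regrets: 2.0, 0.3, 0.8, 1.2, 0.3 → max 2.0
Option 4 regrets: 0.3, 1.6, 0.0, 1.1, 1.7 → max 1.7
Option 5 regrets: 1.6, 1.6, 1.5, 1.4, 0.0 → max 1.6
Smallest max regret = 1.6 → Option 5.
Row averages: Option 1=2.86, Option 2=3, Option 3=2.9, Option 4=2.88, Option 5=2.6
Highest average = 3 → Option 2.

minimax regret → Option 5; laplace → Option 2 (disagree)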